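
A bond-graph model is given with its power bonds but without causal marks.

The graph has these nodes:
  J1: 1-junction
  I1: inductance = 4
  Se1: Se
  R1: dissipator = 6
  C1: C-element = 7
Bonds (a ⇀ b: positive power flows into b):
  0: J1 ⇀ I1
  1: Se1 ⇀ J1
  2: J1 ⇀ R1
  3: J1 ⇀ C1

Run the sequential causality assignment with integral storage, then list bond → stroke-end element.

b0 stroke→I1
b1 stroke→J1
b2 stroke→J1
b3 stroke→J1

b1 stroke at J1  (source Se1 imposes e)
b0 stroke at I1  (I1 outputs flow p/I1)
b2 stroke at J1  (1-jn J1 has f-setter on 0)
b3 stroke at J1  (common-f at J1 fixed by 0)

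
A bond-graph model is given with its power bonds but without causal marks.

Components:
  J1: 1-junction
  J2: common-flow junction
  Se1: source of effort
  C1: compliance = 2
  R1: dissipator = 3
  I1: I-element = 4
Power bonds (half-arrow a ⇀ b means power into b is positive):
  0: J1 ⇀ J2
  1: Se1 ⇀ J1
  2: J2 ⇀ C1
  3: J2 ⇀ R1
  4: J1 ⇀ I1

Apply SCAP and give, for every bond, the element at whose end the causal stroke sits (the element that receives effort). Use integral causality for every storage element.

β1 →J1  (Se1 fixes effort; stroke away)
β2 →J2  (C1 outputs effort q/C1)
β4 →I1  (prefer integral on I1)
β0 →J1  (common-f at J1 fixed by 4)
β3 →J2  (J2 flow already set via bond 0)

b0 |J1
b1 |J1
b2 |J2
b3 |J2
b4 |I1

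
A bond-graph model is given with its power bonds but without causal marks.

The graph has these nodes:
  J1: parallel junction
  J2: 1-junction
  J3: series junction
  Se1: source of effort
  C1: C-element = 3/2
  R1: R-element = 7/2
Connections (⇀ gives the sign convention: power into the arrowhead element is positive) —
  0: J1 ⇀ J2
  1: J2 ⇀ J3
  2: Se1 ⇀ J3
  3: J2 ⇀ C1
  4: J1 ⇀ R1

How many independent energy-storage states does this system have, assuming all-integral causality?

bond 2 →J3  (Se1 fixes effort; stroke away)
bond 1 →J2  (J3 needs exactly one f-in)
bond 3 →J2  (C1: C, integral causality)
bond 0 →J1  (J2 needs exactly one f-in)
bond 4 →R1  (J1: bond 0 brought effort, rest push out)

1  (C1 all integral)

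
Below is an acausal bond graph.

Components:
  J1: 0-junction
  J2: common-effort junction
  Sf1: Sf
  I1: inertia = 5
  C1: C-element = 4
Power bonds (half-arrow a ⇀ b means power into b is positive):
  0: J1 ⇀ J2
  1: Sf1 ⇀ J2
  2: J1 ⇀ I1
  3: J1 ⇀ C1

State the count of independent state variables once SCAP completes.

2  (C1, I1 all integral)

b1 |Sf1  (Sf1: flow source, stroke at near end)
b0 |J2  (closing 0-jn rule on J2)
b2 |I1  (I1 outputs flow p/I1)
b3 |J1  (closing 0-jn rule on J1)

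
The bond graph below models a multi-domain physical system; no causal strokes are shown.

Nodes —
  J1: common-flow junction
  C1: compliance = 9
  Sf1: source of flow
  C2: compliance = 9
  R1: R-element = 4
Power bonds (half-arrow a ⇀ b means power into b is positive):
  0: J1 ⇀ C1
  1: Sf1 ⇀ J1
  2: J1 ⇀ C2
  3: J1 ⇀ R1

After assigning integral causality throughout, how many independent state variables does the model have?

b1 stroke at Sf1  (source Sf1 imposes f)
b0 stroke at J1  (common-f at J1 fixed by 1)
b2 stroke at J1  (J1 flow already set via bond 1)
b3 stroke at J1  (J1: bond 1 brought flow, rest push out)

2  (C1, C2 all integral)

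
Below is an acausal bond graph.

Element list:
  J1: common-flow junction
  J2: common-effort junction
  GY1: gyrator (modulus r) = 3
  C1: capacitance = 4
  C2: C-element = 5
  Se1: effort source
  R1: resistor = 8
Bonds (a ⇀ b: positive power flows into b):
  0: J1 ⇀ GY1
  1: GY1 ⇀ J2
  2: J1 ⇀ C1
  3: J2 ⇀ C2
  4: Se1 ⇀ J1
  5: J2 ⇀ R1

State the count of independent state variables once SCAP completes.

β4 →J1  (source Se1 imposes e)
β2 →J1  (C1 integral (e out))
β0 →GY1  (J1: last free bond brings flow in)
β1 →GY1  (through GY1, causality inverts; strokes same side of GY1)
β3 →J2  (prefer integral on C2)
β5 →R1  (0-jn J2 has e-setter on 3)

2  (C1, C2 all integral)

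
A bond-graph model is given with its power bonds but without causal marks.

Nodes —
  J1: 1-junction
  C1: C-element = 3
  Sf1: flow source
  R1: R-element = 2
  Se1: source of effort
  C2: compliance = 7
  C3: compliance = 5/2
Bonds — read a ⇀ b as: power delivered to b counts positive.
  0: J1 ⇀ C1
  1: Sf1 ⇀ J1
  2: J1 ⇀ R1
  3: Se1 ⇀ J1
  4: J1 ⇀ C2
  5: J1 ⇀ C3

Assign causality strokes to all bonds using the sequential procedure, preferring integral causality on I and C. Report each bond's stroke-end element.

bond 1 →Sf1  (Sf1: flow source, stroke at near end)
bond 3 →J1  (Se1: effort source, stroke at far end)
bond 0 →J1  (J1 flow already set via bond 1)
bond 2 →J1  (1-jn J1 has f-setter on 1)
bond 4 →J1  (J1 flow already set via bond 1)
bond 5 →J1  (common-f at J1 fixed by 1)

β0 →J1
β1 →Sf1
β2 →J1
β3 →J1
β4 →J1
β5 →J1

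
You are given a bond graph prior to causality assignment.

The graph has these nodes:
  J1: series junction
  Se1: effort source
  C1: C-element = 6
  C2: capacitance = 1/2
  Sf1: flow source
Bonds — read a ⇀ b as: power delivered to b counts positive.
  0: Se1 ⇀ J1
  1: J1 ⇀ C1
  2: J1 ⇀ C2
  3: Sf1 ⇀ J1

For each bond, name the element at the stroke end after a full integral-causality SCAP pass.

β0 |J1
β1 |J1
β2 |J1
β3 |Sf1

β0 |J1  (Se1 (Se) sets effort on bond)
β3 |Sf1  (Sf1: flow source, stroke at near end)
β1 |J1  (1-jn J1 has f-setter on 3)
β2 |J1  (common-f at J1 fixed by 3)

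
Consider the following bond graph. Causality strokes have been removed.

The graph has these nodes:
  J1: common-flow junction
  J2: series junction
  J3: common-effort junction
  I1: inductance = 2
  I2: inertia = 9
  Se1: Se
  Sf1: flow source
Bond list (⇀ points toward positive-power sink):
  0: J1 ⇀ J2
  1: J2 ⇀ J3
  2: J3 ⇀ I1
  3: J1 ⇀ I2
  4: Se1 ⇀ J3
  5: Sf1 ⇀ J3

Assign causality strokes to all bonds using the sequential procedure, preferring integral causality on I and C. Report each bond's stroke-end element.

β4 stroke→J3  (Se1 fixes effort; stroke away)
β5 stroke→Sf1  (Sf1 fixes flow; stroke at Sf1)
β1 stroke→J2  (J3: bond 4 brought effort, rest push out)
β2 stroke→I1  (J3: bond 4 brought effort, rest push out)
β0 stroke→J1  (closing 1-jn rule on J2)
β3 stroke→I2  (closing 1-jn rule on J1)

β0 →J1
β1 →J2
β2 →I1
β3 →I2
β4 →J3
β5 →Sf1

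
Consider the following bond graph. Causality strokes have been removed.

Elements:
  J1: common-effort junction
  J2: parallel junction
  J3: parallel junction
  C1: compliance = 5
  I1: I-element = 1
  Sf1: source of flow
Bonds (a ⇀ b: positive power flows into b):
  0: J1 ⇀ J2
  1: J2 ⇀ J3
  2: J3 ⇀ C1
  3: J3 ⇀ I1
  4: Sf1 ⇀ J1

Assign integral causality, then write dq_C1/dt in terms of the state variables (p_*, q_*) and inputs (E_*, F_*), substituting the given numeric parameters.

bond 4 stroke→Sf1  (source Sf1 imposes f)
bond 0 stroke→J1  (J1 needs exactly one e-in)
bond 1 stroke→J2  (J2: last free bond brings effort in)
bond 2 stroke→J3  (C1: C, integral causality)
bond 3 stroke→I1  (J3 effort already set via bond 2)

dq_C1/dt = F_Sf1 - p_I1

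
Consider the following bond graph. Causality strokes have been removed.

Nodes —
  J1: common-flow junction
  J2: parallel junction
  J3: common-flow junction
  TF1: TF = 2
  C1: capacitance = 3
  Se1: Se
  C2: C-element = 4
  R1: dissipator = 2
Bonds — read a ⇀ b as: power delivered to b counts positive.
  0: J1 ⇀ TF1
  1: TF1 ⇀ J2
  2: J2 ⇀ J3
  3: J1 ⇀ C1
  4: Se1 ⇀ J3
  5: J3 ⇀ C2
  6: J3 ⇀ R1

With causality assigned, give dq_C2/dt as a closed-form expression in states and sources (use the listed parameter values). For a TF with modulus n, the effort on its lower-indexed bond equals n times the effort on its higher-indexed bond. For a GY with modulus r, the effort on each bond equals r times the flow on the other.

#4 →J3  (source Se1 imposes e)
#3 →J1  (C1 integral (e out))
#0 →TF1  (closing 1-jn rule on J1)
#1 →J2  (TF TF1: opposite of bond 0)
#2 →J3  (J2 effort already set via bond 1)
#5 →J3  (C2 integral (e out))
#6 →R1  (J3 needs exactly one f-in)

dq_C2/dt = E_Se1/2 - q_C1/12 - q_C2/8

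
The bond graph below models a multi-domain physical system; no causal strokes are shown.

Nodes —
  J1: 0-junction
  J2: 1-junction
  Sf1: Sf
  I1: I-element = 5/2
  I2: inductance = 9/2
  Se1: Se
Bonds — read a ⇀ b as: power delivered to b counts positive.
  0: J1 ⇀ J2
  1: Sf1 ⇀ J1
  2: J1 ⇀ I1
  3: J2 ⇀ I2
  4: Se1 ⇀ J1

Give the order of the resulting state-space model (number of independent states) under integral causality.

#1 stroke→Sf1  (Sf1 (Sf) sets flow on bond)
#4 stroke→J1  (source Se1 imposes e)
#0 stroke→J2  (J1: bond 4 brought effort, rest push out)
#2 stroke→I1  (common-e at J1 fixed by 4)
#3 stroke→I2  (J2 needs exactly one f-in)

2  (I1, I2 all integral)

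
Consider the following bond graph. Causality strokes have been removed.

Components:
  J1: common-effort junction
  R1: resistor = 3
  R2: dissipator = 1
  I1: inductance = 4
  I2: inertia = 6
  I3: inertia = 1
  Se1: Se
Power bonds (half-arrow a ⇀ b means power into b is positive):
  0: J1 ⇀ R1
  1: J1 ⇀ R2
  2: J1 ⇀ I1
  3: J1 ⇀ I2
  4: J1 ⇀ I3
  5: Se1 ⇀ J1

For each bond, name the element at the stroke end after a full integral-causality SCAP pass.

β0 |R1
β1 |R2
β2 |I1
β3 |I2
β4 |I3
β5 |J1

bond 5 stroke at J1  (Se1 (Se) sets effort on bond)
bond 0 stroke at R1  (J1: bond 5 brought effort, rest push out)
bond 1 stroke at R2  (J1 effort already set via bond 5)
bond 2 stroke at I1  (J1: bond 5 brought effort, rest push out)
bond 3 stroke at I2  (J1 effort already set via bond 5)
bond 4 stroke at I3  (J1 effort already set via bond 5)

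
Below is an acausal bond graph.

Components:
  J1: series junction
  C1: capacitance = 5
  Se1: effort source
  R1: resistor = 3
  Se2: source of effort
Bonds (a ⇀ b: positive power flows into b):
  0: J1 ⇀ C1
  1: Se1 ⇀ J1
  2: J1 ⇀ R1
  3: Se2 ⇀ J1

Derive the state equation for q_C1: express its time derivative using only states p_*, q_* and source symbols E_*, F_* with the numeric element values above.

bond 1 stroke at J1  (Se1 (Se) sets effort on bond)
bond 3 stroke at J1  (Se2 fixes effort; stroke away)
bond 0 stroke at J1  (C1 integral (e out))
bond 2 stroke at R1  (J1 needs exactly one f-in)

dq_C1/dt = E_Se1/3 + E_Se2/3 - q_C1/15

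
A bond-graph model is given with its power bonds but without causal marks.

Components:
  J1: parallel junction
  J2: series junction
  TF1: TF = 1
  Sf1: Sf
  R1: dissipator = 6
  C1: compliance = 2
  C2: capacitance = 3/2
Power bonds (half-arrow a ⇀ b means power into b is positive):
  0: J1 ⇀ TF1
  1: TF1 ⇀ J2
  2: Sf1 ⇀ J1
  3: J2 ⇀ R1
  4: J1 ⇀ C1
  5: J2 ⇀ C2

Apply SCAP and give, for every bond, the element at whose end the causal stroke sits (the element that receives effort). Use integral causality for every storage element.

b2 |Sf1  (Sf1 fixes flow; stroke at Sf1)
b4 |J1  (C1 integral (e out))
b0 |TF1  (common-e at J1 fixed by 4)
b1 |J2  (TF1 one-in-one-out from 0)
b5 |J2  (C2: C, integral causality)
b3 |R1  (closing 1-jn rule on J2)

#0 stroke→TF1
#1 stroke→J2
#2 stroke→Sf1
#3 stroke→R1
#4 stroke→J1
#5 stroke→J2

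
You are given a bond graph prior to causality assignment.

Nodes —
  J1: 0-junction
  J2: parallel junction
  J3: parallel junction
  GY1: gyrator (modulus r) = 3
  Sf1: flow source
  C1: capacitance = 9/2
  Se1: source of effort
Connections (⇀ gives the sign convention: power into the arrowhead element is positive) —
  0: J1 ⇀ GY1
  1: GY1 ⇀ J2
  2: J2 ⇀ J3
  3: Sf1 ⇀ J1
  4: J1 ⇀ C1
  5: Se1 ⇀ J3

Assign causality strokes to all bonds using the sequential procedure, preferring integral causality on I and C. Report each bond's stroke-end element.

#0 |GY1
#1 |GY1
#2 |J2
#3 |Sf1
#4 |J1
#5 |J3

b3 |Sf1  (source Sf1 imposes f)
b5 |J3  (Se1 fixes effort; stroke away)
b2 |J2  (J3: bond 5 brought effort, rest push out)
b1 |GY1  (common-e at J2 fixed by 2)
b0 |GY1  (GY1 both-in/both-out from 1)
b4 |J1  (J1: last free bond brings effort in)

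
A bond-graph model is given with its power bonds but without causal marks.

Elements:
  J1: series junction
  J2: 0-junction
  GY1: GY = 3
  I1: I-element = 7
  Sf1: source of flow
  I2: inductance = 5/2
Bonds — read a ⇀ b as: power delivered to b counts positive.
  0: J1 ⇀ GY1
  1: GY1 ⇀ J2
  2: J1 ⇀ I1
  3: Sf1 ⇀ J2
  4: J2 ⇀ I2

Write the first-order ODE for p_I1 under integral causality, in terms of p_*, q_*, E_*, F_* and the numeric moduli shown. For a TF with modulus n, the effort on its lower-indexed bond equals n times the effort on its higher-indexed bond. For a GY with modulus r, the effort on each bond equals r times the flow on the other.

#3 stroke→Sf1  (Sf1 (Sf) sets flow on bond)
#2 stroke→I1  (I1 outputs flow p/I1)
#0 stroke→J1  (J1: bond 2 brought flow, rest push out)
#1 stroke→J2  (GY1 both-in/both-out from 0)
#4 stroke→I2  (common-e at J2 fixed by 1)

dp_I1/dt = 3*F_Sf1 - 6*p_I2/5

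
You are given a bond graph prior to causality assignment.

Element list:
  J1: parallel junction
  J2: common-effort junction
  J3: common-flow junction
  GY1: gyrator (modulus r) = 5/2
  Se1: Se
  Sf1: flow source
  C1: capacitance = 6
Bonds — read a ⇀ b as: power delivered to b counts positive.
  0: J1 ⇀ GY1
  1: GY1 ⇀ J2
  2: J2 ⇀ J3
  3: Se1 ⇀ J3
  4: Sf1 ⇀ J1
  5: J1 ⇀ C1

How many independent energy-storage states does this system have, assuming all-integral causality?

1  (C1 all integral)

β3 |J3  (Se1 (Se) sets effort on bond)
β4 |Sf1  (Sf1 fixes flow; stroke at Sf1)
β2 |J2  (J3 needs exactly one f-in)
β1 |GY1  (common-e at J2 fixed by 2)
β0 |GY1  (GY GY1: same side as bond 1)
β5 |J1  (J1 needs exactly one e-in)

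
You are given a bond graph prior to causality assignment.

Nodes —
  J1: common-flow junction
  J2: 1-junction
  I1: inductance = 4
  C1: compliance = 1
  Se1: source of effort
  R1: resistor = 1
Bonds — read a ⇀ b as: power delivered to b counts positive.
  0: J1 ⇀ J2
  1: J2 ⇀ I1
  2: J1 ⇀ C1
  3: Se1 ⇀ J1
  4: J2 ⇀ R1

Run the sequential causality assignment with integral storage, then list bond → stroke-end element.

bond 3 stroke at J1  (Se1 (Se) sets effort on bond)
bond 1 stroke at I1  (I1 integral (f out))
bond 0 stroke at J2  (common-f at J2 fixed by 1)
bond 4 stroke at J2  (J2: bond 1 brought flow, rest push out)
bond 2 stroke at J1  (common-f at J1 fixed by 0)

b0 stroke at J2
b1 stroke at I1
b2 stroke at J1
b3 stroke at J1
b4 stroke at J2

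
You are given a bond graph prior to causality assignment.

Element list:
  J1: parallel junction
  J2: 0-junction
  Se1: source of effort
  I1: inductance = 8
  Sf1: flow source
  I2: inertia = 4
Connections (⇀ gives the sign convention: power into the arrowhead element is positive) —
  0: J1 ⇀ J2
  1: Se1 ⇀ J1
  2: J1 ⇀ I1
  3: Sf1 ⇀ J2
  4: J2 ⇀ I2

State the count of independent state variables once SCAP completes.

2  (I1, I2 all integral)

#1 stroke→J1  (source Se1 imposes e)
#3 stroke→Sf1  (source Sf1 imposes f)
#0 stroke→J2  (0-jn J1 has e-setter on 1)
#2 stroke→I1  (J1 effort already set via bond 1)
#4 stroke→I2  (0-jn J2 has e-setter on 0)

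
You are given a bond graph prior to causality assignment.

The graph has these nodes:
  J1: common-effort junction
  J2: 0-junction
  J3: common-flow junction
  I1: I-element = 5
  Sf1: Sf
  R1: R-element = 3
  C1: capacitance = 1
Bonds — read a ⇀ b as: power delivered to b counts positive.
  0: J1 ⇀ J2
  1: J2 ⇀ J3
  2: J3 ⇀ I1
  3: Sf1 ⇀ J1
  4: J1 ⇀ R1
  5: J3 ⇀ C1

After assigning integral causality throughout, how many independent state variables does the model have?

bond 3 stroke→Sf1  (Sf1 (Sf) sets flow on bond)
bond 2 stroke→I1  (I1: I, integral causality)
bond 1 stroke→J3  (common-f at J3 fixed by 2)
bond 5 stroke→J3  (1-jn J3 has f-setter on 2)
bond 0 stroke→J2  (J2: last free bond brings effort in)
bond 4 stroke→J1  (only one effort-in slot at J1)

2  (C1, I1 all integral)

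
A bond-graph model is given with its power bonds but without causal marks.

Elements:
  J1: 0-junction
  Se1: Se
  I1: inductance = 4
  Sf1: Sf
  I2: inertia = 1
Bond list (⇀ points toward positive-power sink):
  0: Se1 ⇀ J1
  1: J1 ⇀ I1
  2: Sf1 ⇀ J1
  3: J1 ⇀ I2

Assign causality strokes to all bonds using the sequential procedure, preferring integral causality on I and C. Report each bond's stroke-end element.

β0 stroke at J1
β1 stroke at I1
β2 stroke at Sf1
β3 stroke at I2

b0 stroke at J1  (Se1 fixes effort; stroke away)
b2 stroke at Sf1  (source Sf1 imposes f)
b1 stroke at I1  (common-e at J1 fixed by 0)
b3 stroke at I2  (common-e at J1 fixed by 0)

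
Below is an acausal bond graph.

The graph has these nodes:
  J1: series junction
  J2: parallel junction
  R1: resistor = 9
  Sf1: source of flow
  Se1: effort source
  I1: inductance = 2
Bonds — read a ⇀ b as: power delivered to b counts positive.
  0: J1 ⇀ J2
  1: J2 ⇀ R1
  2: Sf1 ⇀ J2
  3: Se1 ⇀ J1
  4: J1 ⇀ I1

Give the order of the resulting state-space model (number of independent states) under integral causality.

β2 →Sf1  (Sf1 fixes flow; stroke at Sf1)
β3 →J1  (source Se1 imposes e)
β4 →I1  (I1 integral (f out))
β0 →J1  (J1: bond 4 brought flow, rest push out)
β1 →J2  (only one effort-in slot at J2)

1  (I1 all integral)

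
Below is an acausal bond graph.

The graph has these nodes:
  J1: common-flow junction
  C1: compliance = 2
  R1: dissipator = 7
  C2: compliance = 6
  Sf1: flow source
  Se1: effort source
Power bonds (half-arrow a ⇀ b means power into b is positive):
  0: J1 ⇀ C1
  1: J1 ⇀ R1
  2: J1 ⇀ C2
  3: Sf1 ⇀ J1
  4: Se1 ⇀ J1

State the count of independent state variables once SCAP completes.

β3 stroke→Sf1  (Sf1: flow source, stroke at near end)
β4 stroke→J1  (source Se1 imposes e)
β0 stroke→J1  (common-f at J1 fixed by 3)
β1 stroke→J1  (1-jn J1 has f-setter on 3)
β2 stroke→J1  (common-f at J1 fixed by 3)

2  (C1, C2 all integral)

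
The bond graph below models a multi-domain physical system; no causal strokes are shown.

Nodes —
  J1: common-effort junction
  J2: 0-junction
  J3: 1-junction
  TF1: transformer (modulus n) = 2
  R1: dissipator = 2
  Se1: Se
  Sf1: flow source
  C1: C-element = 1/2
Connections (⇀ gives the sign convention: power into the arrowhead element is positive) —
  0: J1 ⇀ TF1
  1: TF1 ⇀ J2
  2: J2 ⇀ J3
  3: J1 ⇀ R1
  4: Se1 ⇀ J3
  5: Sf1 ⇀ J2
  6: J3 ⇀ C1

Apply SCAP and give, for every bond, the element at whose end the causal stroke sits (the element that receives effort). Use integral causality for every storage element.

β4 stroke→J3  (Se1: effort source, stroke at far end)
β5 stroke→Sf1  (Sf1 fixes flow; stroke at Sf1)
β6 stroke→J3  (prefer integral on C1)
β2 stroke→J2  (J3 needs exactly one f-in)
β1 stroke→TF1  (common-e at J2 fixed by 2)
β0 stroke→J1  (TF1 one-in-one-out from 1)
β3 stroke→R1  (J1: bond 0 brought effort, rest push out)

b0 stroke→J1
b1 stroke→TF1
b2 stroke→J2
b3 stroke→R1
b4 stroke→J3
b5 stroke→Sf1
b6 stroke→J3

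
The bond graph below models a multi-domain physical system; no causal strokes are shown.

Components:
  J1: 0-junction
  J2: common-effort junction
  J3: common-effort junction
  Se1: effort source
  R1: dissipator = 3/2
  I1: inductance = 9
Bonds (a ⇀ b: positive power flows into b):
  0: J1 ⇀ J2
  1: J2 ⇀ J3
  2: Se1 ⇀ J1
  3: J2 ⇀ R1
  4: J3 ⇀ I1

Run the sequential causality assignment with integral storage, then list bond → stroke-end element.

#0 →J2
#1 →J3
#2 →J1
#3 →R1
#4 →I1

#2 stroke at J1  (Se1: effort source, stroke at far end)
#0 stroke at J2  (common-e at J1 fixed by 2)
#1 stroke at J3  (0-jn J2 has e-setter on 0)
#3 stroke at R1  (J2: bond 0 brought effort, rest push out)
#4 stroke at I1  (common-e at J3 fixed by 1)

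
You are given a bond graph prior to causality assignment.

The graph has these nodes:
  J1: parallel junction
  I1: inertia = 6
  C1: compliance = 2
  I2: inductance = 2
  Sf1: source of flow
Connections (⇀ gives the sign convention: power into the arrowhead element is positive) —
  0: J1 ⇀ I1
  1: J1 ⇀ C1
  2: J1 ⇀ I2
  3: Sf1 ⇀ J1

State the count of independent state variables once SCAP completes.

bond 3 stroke→Sf1  (Sf1 fixes flow; stroke at Sf1)
bond 0 stroke→I1  (prefer integral on I1)
bond 1 stroke→J1  (prefer integral on C1)
bond 2 stroke→I2  (0-jn J1 has e-setter on 1)

3  (C1, I1, I2 all integral)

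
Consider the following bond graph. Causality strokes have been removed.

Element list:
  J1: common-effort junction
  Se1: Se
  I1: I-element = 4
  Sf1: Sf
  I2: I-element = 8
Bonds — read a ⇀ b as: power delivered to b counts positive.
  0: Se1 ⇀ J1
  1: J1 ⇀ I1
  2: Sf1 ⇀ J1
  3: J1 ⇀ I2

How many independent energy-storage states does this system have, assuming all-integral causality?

β0 |J1  (Se1 fixes effort; stroke away)
β2 |Sf1  (source Sf1 imposes f)
β1 |I1  (J1: bond 0 brought effort, rest push out)
β3 |I2  (J1: bond 0 brought effort, rest push out)

2  (I1, I2 all integral)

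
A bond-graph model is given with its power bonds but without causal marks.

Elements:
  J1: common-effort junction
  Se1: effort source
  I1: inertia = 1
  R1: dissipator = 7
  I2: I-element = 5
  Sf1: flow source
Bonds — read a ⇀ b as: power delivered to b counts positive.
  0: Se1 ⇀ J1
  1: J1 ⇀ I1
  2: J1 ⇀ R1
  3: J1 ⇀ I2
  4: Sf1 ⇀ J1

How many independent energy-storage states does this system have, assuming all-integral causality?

bond 0 stroke at J1  (Se1: effort source, stroke at far end)
bond 4 stroke at Sf1  (Sf1: flow source, stroke at near end)
bond 1 stroke at I1  (0-jn J1 has e-setter on 0)
bond 2 stroke at R1  (common-e at J1 fixed by 0)
bond 3 stroke at I2  (0-jn J1 has e-setter on 0)

2  (I1, I2 all integral)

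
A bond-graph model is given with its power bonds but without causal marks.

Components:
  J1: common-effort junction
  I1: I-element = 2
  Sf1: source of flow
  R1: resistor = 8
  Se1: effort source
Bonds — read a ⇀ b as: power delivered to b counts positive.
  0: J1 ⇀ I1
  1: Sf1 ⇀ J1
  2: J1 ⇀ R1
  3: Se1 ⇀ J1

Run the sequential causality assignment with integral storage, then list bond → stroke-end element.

bond 0 stroke at I1
bond 1 stroke at Sf1
bond 2 stroke at R1
bond 3 stroke at J1

β1 →Sf1  (Sf1: flow source, stroke at near end)
β3 →J1  (Se1 (Se) sets effort on bond)
β0 →I1  (common-e at J1 fixed by 3)
β2 →R1  (J1 effort already set via bond 3)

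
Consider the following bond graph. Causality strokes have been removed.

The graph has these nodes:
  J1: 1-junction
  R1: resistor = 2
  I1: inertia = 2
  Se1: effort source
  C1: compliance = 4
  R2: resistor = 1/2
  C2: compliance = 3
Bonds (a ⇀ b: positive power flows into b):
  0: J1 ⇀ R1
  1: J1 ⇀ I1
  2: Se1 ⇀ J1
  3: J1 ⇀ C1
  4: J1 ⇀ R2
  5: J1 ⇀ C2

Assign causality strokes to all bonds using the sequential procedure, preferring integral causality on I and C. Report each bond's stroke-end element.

bond 2 stroke at J1  (Se1 (Se) sets effort on bond)
bond 1 stroke at I1  (I1 integral (f out))
bond 0 stroke at J1  (1-jn J1 has f-setter on 1)
bond 3 stroke at J1  (J1: bond 1 brought flow, rest push out)
bond 4 stroke at J1  (J1: bond 1 brought flow, rest push out)
bond 5 stroke at J1  (common-f at J1 fixed by 1)

β0 stroke→J1
β1 stroke→I1
β2 stroke→J1
β3 stroke→J1
β4 stroke→J1
β5 stroke→J1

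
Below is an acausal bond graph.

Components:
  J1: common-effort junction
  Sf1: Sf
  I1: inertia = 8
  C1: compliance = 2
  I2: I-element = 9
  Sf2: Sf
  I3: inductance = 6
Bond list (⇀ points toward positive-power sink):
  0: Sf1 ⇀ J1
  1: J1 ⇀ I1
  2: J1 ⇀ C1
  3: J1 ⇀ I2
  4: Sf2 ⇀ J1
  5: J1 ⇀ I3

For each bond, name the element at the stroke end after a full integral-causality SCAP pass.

β0 stroke at Sf1  (source Sf1 imposes f)
β4 stroke at Sf2  (Sf2 fixes flow; stroke at Sf2)
β1 stroke at I1  (I1 integral (f out))
β2 stroke at J1  (C1: C, integral causality)
β3 stroke at I2  (0-jn J1 has e-setter on 2)
β5 stroke at I3  (0-jn J1 has e-setter on 2)

b0 stroke at Sf1
b1 stroke at I1
b2 stroke at J1
b3 stroke at I2
b4 stroke at Sf2
b5 stroke at I3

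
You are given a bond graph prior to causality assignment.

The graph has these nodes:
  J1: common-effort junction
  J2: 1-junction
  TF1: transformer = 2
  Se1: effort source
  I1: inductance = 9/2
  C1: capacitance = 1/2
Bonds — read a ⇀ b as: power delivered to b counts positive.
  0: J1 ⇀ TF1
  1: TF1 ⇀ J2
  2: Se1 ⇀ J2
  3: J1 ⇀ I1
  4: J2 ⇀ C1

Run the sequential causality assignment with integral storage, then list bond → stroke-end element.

β0 stroke→J1
β1 stroke→TF1
β2 stroke→J2
β3 stroke→I1
β4 stroke→J2

#2 stroke at J2  (source Se1 imposes e)
#3 stroke at I1  (I1 outputs flow p/I1)
#0 stroke at J1  (J1 needs exactly one e-in)
#1 stroke at TF1  (TF1: transformer flips bond 0)
#4 stroke at J2  (1-jn J2 has f-setter on 1)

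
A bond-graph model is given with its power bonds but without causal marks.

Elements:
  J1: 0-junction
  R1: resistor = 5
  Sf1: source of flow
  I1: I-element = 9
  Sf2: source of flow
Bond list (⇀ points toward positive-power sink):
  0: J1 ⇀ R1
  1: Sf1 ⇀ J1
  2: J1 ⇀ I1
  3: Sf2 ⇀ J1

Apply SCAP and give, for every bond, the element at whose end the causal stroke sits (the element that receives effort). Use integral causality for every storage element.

b0 |J1
b1 |Sf1
b2 |I1
b3 |Sf2

#1 →Sf1  (source Sf1 imposes f)
#3 →Sf2  (Sf2 (Sf) sets flow on bond)
#2 →I1  (I1 outputs flow p/I1)
#0 →J1  (J1: last free bond brings effort in)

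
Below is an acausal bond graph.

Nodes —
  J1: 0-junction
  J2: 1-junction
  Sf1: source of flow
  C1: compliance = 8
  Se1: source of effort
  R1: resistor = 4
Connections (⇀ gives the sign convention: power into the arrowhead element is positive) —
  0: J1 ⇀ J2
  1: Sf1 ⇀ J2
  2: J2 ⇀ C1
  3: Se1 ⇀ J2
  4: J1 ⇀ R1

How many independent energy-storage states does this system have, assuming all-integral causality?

β1 →Sf1  (source Sf1 imposes f)
β3 →J2  (Se1 (Se) sets effort on bond)
β0 →J2  (common-f at J2 fixed by 1)
β2 →J2  (J2 flow already set via bond 1)
β4 →J1  (only one effort-in slot at J1)

1  (C1 all integral)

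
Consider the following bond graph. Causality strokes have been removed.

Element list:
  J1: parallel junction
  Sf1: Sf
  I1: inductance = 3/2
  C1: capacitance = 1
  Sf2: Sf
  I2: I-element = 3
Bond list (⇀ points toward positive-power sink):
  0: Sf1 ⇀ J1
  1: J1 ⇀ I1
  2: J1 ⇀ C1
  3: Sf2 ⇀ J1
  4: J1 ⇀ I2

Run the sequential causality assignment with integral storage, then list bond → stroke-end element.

b0 stroke→Sf1  (Sf1 (Sf) sets flow on bond)
b3 stroke→Sf2  (Sf2 fixes flow; stroke at Sf2)
b1 stroke→I1  (prefer integral on I1)
b2 stroke→J1  (C1: C, integral causality)
b4 stroke→I2  (0-jn J1 has e-setter on 2)

b0 stroke at Sf1
b1 stroke at I1
b2 stroke at J1
b3 stroke at Sf2
b4 stroke at I2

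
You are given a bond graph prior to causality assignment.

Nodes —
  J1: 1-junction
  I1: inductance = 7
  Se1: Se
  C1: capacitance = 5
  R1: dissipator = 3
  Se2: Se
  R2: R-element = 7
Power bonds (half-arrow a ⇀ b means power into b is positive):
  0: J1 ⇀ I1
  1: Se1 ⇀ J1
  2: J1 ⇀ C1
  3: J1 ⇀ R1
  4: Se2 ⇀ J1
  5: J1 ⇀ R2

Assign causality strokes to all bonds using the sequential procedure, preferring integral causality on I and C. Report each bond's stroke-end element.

#1 stroke→J1  (Se1 fixes effort; stroke away)
#4 stroke→J1  (Se2 fixes effort; stroke away)
#0 stroke→I1  (I1 integral (f out))
#2 stroke→J1  (common-f at J1 fixed by 0)
#3 stroke→J1  (common-f at J1 fixed by 0)
#5 stroke→J1  (J1: bond 0 brought flow, rest push out)

bond 0 stroke at I1
bond 1 stroke at J1
bond 2 stroke at J1
bond 3 stroke at J1
bond 4 stroke at J1
bond 5 stroke at J1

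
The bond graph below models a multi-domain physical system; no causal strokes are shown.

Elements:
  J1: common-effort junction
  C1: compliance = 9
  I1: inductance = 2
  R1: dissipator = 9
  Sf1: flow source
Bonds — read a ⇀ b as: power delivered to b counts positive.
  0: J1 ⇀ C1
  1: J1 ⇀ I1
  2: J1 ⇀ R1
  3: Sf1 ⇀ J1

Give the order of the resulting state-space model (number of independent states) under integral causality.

2  (C1, I1 all integral)

β3 stroke→Sf1  (Sf1 fixes flow; stroke at Sf1)
β0 stroke→J1  (C1 outputs effort q/C1)
β1 stroke→I1  (J1 effort already set via bond 0)
β2 stroke→R1  (J1 effort already set via bond 0)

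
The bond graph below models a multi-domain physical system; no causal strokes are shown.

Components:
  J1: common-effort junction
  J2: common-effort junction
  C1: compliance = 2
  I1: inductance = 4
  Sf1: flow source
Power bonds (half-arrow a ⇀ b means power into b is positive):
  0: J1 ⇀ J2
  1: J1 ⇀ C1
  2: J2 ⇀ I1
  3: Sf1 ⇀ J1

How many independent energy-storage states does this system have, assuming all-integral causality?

#3 stroke at Sf1  (Sf1 (Sf) sets flow on bond)
#1 stroke at J1  (C1 integral (e out))
#0 stroke at J2  (common-e at J1 fixed by 1)
#2 stroke at I1  (J2: bond 0 brought effort, rest push out)

2  (C1, I1 all integral)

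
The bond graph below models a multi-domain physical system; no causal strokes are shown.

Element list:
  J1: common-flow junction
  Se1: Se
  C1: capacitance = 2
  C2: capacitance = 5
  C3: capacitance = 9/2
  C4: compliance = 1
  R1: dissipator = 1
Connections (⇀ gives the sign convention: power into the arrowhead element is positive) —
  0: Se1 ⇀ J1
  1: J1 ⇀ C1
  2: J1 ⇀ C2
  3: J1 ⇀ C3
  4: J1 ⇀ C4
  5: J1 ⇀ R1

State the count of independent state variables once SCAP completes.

b0 →J1  (Se1 fixes effort; stroke away)
b1 →J1  (C1: C, integral causality)
b2 →J1  (C2: C, integral causality)
b3 →J1  (prefer integral on C3)
b4 →J1  (prefer integral on C4)
b5 →R1  (closing 1-jn rule on J1)

4  (C1, C2, C3, C4 all integral)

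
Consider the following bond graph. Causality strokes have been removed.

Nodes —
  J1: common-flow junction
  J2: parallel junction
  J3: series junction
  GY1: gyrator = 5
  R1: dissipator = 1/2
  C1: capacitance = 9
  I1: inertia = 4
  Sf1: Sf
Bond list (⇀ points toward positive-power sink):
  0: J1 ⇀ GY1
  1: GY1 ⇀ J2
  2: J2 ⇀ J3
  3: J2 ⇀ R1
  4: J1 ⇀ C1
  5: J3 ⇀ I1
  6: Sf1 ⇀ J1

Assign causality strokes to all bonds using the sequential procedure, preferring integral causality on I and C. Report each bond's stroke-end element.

bond 0 stroke at J1
bond 1 stroke at J2
bond 2 stroke at J3
bond 3 stroke at R1
bond 4 stroke at J1
bond 5 stroke at I1
bond 6 stroke at Sf1

b6 stroke at Sf1  (Sf1: flow source, stroke at near end)
b0 stroke at J1  (J1: bond 6 brought flow, rest push out)
b4 stroke at J1  (J1 flow already set via bond 6)
b1 stroke at J2  (GY1: gyrator matches bond 0)
b2 stroke at J3  (0-jn J2 has e-setter on 1)
b3 stroke at R1  (J2 effort already set via bond 1)
b5 stroke at I1  (closing 1-jn rule on J3)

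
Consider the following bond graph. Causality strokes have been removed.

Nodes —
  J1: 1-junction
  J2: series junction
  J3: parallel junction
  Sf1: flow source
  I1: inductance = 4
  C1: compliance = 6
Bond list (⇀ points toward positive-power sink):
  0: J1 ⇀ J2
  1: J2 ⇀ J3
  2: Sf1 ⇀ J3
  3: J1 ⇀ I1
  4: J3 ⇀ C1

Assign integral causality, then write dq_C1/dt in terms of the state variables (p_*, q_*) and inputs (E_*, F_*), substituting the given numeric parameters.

dq_C1/dt = F_Sf1 + p_I1/4

bond 2 stroke→Sf1  (Sf1 fixes flow; stroke at Sf1)
bond 3 stroke→I1  (I1 outputs flow p/I1)
bond 0 stroke→J1  (common-f at J1 fixed by 3)
bond 1 stroke→J2  (common-f at J2 fixed by 0)
bond 4 stroke→J3  (closing 0-jn rule on J3)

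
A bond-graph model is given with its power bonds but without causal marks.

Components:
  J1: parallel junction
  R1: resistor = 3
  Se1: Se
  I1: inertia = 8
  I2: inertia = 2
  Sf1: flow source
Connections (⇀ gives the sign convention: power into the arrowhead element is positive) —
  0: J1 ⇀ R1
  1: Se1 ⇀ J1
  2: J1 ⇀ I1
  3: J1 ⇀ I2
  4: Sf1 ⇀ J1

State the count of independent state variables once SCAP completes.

#1 stroke→J1  (source Se1 imposes e)
#4 stroke→Sf1  (source Sf1 imposes f)
#0 stroke→R1  (J1 effort already set via bond 1)
#2 stroke→I1  (J1 effort already set via bond 1)
#3 stroke→I2  (J1 effort already set via bond 1)

2  (I1, I2 all integral)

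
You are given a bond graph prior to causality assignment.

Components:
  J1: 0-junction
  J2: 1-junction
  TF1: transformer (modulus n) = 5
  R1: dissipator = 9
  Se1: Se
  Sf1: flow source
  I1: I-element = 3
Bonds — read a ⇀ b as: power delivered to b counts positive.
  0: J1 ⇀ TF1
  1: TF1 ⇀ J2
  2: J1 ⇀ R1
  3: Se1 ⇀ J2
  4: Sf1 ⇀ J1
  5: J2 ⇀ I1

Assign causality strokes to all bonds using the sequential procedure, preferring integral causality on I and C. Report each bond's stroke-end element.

b3 |J2  (Se1 fixes effort; stroke away)
b4 |Sf1  (Sf1 fixes flow; stroke at Sf1)
b5 |I1  (I1 integral (f out))
b1 |J2  (J2 flow already set via bond 5)
b0 |TF1  (TF1: transformer flips bond 1)
b2 |J1  (J1: last free bond brings effort in)

bond 0 stroke→TF1
bond 1 stroke→J2
bond 2 stroke→J1
bond 3 stroke→J2
bond 4 stroke→Sf1
bond 5 stroke→I1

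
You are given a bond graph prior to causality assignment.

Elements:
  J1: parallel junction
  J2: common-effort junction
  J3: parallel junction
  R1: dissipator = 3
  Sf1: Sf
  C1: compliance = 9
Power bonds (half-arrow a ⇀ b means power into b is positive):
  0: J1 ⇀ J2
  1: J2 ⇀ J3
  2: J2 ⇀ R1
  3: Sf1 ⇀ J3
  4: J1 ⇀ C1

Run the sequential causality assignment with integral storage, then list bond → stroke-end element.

β3 stroke→Sf1  (source Sf1 imposes f)
β1 stroke→J3  (J3 needs exactly one e-in)
β4 stroke→J1  (C1 integral (e out))
β0 stroke→J2  (0-jn J1 has e-setter on 4)
β2 stroke→R1  (0-jn J2 has e-setter on 0)

b0 |J2
b1 |J3
b2 |R1
b3 |Sf1
b4 |J1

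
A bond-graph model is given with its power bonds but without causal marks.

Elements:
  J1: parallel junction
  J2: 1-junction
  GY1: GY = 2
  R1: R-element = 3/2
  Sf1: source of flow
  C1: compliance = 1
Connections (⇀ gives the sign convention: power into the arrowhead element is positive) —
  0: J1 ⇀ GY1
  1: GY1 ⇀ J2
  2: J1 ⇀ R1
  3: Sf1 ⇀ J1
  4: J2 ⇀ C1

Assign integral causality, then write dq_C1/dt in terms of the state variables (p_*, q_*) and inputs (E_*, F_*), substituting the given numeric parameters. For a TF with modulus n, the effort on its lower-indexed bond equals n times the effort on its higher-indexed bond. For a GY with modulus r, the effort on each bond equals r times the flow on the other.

dq_C1/dt = 3*F_Sf1/4 - 3*q_C1/8

#3 stroke at Sf1  (Sf1 (Sf) sets flow on bond)
#4 stroke at J2  (prefer integral on C1)
#1 stroke at GY1  (J2 needs exactly one f-in)
#0 stroke at GY1  (through GY1, causality inverts; strokes same side of GY1)
#2 stroke at J1  (J1: last free bond brings effort in)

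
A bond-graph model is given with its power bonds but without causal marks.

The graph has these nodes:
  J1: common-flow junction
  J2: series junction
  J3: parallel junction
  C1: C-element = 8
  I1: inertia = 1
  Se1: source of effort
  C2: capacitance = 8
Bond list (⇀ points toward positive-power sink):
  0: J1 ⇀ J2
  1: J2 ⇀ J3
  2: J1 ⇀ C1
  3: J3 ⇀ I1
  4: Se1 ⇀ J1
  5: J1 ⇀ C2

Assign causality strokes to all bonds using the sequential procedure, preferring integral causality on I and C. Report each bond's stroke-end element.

β0 stroke at J2
β1 stroke at J3
β2 stroke at J1
β3 stroke at I1
β4 stroke at J1
β5 stroke at J1

#4 |J1  (Se1 (Se) sets effort on bond)
#2 |J1  (prefer integral on C1)
#3 |I1  (prefer integral on I1)
#1 |J3  (only one effort-in slot at J3)
#0 |J2  (J2: bond 1 brought flow, rest push out)
#5 |J1  (J1: bond 0 brought flow, rest push out)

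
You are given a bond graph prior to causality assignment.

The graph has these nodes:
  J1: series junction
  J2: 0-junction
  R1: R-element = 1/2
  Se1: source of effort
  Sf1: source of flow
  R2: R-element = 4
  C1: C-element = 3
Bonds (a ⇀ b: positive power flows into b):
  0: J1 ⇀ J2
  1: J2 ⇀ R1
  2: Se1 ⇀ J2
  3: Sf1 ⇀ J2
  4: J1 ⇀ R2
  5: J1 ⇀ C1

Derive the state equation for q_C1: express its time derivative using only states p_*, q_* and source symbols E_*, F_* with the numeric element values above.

β2 stroke at J2  (Se1 (Se) sets effort on bond)
β3 stroke at Sf1  (source Sf1 imposes f)
β0 stroke at J1  (J2: bond 2 brought effort, rest push out)
β1 stroke at R1  (J2: bond 2 brought effort, rest push out)
β5 stroke at J1  (C1: C, integral causality)
β4 stroke at R2  (closing 1-jn rule on J1)

dq_C1/dt = -E_Se1/4 - q_C1/12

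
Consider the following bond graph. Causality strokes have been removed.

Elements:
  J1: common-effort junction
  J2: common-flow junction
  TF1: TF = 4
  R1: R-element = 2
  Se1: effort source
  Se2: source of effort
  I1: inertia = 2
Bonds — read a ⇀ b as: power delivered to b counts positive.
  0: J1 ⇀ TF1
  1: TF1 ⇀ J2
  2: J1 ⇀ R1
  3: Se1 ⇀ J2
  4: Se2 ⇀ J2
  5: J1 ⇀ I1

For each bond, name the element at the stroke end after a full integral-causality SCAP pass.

#0 →J1
#1 →TF1
#2 →R1
#3 →J2
#4 →J2
#5 →I1

#3 stroke at J2  (Se1 (Se) sets effort on bond)
#4 stroke at J2  (source Se2 imposes e)
#1 stroke at TF1  (only one flow-in slot at J2)
#0 stroke at J1  (TF1: transformer flips bond 1)
#2 stroke at R1  (J1 effort already set via bond 0)
#5 stroke at I1  (J1: bond 0 brought effort, rest push out)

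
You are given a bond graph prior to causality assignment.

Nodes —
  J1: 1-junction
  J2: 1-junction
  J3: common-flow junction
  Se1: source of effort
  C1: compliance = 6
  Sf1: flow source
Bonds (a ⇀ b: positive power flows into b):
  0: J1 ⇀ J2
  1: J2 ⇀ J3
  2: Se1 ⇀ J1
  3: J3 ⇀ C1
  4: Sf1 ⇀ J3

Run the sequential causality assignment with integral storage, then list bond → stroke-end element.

b0 stroke→J2
b1 stroke→J3
b2 stroke→J1
b3 stroke→J3
b4 stroke→Sf1

b2 |J1  (Se1 fixes effort; stroke away)
b4 |Sf1  (Sf1: flow source, stroke at near end)
b0 |J2  (J1: last free bond brings flow in)
b1 |J3  (closing 1-jn rule on J2)
b3 |J3  (J3: bond 4 brought flow, rest push out)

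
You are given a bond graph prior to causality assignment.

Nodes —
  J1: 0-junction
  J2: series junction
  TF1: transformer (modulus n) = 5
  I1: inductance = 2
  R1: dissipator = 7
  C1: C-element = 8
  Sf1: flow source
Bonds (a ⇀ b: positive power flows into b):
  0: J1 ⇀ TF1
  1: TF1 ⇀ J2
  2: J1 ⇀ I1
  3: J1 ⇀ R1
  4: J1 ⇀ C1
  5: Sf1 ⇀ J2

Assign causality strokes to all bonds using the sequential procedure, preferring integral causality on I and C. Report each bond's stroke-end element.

bond 0 stroke at TF1
bond 1 stroke at J2
bond 2 stroke at I1
bond 3 stroke at R1
bond 4 stroke at J1
bond 5 stroke at Sf1

b5 →Sf1  (source Sf1 imposes f)
b1 →J2  (J2 flow already set via bond 5)
b0 →TF1  (through TF1, causality passes straight; one stroke at TF1)
b2 →I1  (prefer integral on I1)
b4 →J1  (prefer integral on C1)
b3 →R1  (J1 effort already set via bond 4)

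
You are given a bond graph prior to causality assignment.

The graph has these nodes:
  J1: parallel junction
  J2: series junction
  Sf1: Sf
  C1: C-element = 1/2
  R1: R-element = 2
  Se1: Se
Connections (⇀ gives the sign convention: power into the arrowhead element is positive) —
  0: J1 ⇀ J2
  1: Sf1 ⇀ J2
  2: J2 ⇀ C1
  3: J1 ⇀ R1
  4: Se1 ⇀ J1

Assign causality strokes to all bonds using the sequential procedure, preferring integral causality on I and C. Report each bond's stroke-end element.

β0 →J2
β1 →Sf1
β2 →J2
β3 →R1
β4 →J1

β1 stroke at Sf1  (source Sf1 imposes f)
β4 stroke at J1  (Se1 (Se) sets effort on bond)
β0 stroke at J2  (J1: bond 4 brought effort, rest push out)
β3 stroke at R1  (common-e at J1 fixed by 4)
β2 stroke at J2  (common-f at J2 fixed by 1)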